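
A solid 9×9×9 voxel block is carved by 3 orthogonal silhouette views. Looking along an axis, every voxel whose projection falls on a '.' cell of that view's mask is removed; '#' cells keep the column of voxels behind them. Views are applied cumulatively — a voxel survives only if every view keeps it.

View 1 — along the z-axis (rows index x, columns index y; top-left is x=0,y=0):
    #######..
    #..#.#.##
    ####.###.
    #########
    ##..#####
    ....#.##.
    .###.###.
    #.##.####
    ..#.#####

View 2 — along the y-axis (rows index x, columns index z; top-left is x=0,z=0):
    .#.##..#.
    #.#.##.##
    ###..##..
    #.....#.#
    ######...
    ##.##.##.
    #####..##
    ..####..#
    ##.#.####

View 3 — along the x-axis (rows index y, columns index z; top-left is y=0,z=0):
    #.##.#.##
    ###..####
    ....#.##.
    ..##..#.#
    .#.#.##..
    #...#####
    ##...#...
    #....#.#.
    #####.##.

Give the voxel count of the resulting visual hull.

|visual hull| = 153

initial block: 9^3 = 729
  1. axis=2 (XY plane), |mask|=57  ⇒  voxels=513
  2. axis=1 (XZ plane), |mask|=49  ⇒  voxels=299
  3. axis=0 (YZ plane), |mask|=43  ⇒  voxels=153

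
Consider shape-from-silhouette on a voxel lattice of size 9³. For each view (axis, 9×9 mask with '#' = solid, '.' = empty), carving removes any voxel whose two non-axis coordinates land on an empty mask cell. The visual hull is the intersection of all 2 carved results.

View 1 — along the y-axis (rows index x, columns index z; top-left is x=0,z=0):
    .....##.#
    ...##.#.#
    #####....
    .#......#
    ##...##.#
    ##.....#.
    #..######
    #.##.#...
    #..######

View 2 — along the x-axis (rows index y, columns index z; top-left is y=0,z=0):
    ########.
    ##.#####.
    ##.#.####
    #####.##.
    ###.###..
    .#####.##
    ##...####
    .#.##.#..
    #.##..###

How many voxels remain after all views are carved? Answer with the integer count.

before carving: 729 voxels (9×9×9)
  1. axis=1 (XZ plane), |mask|=40  ⇒  voxels=360
  2. axis=0 (YZ plane), |mask|=58  ⇒  voxels=258

|visual hull| = 258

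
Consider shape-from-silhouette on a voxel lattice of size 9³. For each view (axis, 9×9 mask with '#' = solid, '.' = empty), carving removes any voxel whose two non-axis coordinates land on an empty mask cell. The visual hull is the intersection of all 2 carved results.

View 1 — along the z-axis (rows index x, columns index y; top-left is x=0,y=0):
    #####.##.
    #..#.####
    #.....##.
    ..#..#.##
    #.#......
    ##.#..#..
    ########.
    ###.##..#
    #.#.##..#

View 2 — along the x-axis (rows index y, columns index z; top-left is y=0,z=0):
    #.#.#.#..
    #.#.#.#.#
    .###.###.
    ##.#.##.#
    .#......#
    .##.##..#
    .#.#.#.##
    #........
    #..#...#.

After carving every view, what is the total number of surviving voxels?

187 voxels

before carving: 729 voxels (9×9×9)
[1] z-view keeps 45 columns → grid now 405
[2] x-view keeps 37 columns → grid now 187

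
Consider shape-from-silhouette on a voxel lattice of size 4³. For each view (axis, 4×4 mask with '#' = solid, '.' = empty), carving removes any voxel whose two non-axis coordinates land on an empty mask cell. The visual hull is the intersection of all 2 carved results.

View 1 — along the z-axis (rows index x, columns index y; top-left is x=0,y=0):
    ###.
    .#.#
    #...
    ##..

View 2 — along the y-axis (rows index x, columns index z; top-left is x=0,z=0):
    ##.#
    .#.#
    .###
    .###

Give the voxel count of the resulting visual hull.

|visual hull| = 22

before carving: 64 voxels (4×4×4)
V1 z: intersect with XY mask (8 set) -- 32 left
V2 y: intersect with XZ mask (11 set) -- 22 left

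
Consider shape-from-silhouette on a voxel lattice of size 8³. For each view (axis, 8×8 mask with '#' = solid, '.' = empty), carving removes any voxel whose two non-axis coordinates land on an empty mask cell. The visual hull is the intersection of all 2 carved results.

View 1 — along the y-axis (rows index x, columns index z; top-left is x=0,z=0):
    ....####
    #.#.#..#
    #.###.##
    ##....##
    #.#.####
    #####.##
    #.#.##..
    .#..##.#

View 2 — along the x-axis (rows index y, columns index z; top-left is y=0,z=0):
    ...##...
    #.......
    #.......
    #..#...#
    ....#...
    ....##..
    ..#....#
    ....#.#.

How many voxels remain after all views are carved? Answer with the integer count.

initial block: 8^3 = 512
step 1: project along y, AND mask (39/64) → |grid| = 312
step 2: project along x, AND mask (14/64) → |grid| = 78

78 voxels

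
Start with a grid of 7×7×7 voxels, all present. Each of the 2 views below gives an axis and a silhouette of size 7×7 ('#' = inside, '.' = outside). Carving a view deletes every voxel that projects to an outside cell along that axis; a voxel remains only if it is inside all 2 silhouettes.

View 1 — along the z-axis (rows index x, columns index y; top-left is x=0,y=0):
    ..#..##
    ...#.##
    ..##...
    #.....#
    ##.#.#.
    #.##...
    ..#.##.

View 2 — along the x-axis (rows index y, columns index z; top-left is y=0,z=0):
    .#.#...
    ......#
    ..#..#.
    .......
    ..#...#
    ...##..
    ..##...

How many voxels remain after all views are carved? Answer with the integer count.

31 voxels

initial block: 7^3 = 343
carve view 1 (along z, XY-mask fill 20/49): 140 voxels remain
carve view 2 (along x, YZ-mask fill 11/49): 31 voxels remain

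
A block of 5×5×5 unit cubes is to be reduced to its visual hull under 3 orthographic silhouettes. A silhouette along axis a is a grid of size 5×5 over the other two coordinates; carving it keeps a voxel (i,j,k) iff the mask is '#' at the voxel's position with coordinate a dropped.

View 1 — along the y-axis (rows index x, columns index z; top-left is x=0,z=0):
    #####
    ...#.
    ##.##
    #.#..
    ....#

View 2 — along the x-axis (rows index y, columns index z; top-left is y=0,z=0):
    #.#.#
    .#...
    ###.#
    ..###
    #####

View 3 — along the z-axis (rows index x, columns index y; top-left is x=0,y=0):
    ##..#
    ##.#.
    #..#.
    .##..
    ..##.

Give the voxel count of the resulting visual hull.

start: 5×5×5 = 125 voxels
  1. axis=1 (XZ plane), |mask|=13  ⇒  voxels=65
  2. axis=0 (YZ plane), |mask|=16  ⇒  voxels=41
  3. axis=2 (XY plane), |mask|=12  ⇒  voxels=18

voxel count = 18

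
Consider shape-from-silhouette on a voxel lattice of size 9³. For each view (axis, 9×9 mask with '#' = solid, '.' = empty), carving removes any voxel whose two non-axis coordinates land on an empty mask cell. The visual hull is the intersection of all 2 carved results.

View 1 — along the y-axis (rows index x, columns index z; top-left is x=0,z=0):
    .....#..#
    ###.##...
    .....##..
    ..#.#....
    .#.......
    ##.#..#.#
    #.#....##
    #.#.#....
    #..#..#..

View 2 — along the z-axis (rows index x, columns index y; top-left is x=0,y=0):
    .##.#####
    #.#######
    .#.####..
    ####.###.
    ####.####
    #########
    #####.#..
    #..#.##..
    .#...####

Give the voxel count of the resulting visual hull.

before carving: 729 voxels (9×9×9)
after view 1 [y-axis, 27 of 81 cells solid] → remaining = 243
after view 2 [z-axis, 59 of 81 cells solid] → remaining = 182

remaining voxels: 182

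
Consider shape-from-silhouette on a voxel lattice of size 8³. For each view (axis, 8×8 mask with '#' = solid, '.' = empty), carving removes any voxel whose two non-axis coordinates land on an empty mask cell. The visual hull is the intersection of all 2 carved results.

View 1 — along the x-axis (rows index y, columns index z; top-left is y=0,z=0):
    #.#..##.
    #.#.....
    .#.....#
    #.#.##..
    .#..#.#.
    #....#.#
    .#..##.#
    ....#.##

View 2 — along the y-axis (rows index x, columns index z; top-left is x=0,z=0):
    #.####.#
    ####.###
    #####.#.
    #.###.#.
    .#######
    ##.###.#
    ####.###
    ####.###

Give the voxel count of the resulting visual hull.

before carving: 512 voxels (8×8×8)
after view 1 [x-axis, 25 of 64 cells solid] → remaining = 200
after view 2 [y-axis, 51 of 64 cells solid] → remaining = 153

voxel count = 153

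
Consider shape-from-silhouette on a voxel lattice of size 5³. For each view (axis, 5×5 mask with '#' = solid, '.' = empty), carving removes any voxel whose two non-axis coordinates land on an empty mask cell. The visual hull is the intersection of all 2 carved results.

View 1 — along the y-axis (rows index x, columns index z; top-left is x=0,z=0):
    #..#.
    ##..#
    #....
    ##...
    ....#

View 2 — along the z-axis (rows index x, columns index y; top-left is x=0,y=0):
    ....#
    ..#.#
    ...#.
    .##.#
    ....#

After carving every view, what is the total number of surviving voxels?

voxel count = 16

start: 5×5×5 = 125 voxels
V1 y: intersect with XZ mask (9 set) -- 45 left
V2 z: intersect with XY mask (8 set) -- 16 left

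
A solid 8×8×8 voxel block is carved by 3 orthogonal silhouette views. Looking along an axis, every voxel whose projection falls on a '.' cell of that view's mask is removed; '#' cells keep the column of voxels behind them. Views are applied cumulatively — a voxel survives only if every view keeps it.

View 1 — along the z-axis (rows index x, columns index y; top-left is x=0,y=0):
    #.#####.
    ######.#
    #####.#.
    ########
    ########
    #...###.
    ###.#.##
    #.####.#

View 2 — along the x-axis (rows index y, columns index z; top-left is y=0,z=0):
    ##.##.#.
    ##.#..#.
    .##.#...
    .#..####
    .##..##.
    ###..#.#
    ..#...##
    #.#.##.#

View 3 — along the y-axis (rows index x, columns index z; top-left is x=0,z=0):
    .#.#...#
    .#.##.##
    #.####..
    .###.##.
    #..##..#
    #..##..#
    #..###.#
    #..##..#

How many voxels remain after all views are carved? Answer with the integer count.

105 voxels

start: 8×8×8 = 512 voxels
step 1: project along z, AND mask (51/64) → |grid| = 408
step 2: project along x, AND mask (34/64) → |grid| = 216
step 3: project along y, AND mask (35/64) → |grid| = 105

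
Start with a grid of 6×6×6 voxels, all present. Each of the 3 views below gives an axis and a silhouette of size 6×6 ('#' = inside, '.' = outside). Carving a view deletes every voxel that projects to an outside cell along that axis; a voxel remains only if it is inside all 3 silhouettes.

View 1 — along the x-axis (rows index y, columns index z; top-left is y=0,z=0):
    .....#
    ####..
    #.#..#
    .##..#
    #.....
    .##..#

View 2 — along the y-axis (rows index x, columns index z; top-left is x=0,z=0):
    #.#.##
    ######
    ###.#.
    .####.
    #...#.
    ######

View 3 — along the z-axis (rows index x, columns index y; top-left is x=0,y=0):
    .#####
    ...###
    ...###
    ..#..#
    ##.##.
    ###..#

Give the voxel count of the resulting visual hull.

38 voxels

before carving: 216 voxels (6×6×6)
V1 x: intersect with YZ mask (15 set) -- 90 left
V2 y: intersect with XZ mask (26 set) -- 62 left
V3 z: intersect with XY mask (21 set) -- 38 left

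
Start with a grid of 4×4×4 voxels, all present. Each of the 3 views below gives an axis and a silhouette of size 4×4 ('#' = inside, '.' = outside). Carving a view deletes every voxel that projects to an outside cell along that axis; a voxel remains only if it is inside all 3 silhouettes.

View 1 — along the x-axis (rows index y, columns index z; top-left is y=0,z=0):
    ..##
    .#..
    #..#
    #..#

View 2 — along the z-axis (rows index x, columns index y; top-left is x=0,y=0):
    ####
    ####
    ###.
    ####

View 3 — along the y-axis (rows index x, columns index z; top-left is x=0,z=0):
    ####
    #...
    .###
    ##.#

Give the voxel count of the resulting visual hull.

remaining voxels: 19

initial block: 4^3 = 64
after view 1 [x-axis, 7 of 16 cells solid] → remaining = 28
after view 2 [z-axis, 15 of 16 cells solid] → remaining = 26
after view 3 [y-axis, 11 of 16 cells solid] → remaining = 19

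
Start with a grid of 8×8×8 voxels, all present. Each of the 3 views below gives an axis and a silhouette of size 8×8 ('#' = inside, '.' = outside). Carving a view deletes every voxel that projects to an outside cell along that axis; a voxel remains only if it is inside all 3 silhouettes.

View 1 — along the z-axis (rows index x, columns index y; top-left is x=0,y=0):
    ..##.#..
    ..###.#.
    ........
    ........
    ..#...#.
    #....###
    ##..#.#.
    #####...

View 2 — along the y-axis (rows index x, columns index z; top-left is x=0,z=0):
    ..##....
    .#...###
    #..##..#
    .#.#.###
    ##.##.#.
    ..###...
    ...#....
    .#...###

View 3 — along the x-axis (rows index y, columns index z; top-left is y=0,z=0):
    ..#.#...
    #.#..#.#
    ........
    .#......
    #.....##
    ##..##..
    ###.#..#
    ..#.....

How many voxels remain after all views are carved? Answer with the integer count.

|visual hull| = 19

start: 8×8×8 = 512 voxels
  1. axis=2 (XY plane), |mask|=22  ⇒  voxels=176
  2. axis=1 (XZ plane), |mask|=28  ⇒  voxels=68
  3. axis=0 (YZ plane), |mask|=20  ⇒  voxels=19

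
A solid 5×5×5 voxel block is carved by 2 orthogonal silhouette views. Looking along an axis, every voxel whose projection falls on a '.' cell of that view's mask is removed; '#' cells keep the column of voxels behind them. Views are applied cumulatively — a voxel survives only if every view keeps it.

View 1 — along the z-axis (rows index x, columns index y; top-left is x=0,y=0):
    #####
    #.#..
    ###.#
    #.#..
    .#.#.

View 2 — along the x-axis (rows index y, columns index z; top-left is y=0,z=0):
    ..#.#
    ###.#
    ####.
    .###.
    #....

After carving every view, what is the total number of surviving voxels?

full grid |V| = 125
step 1: project along z, AND mask (15/25) → |grid| = 75
step 2: project along x, AND mask (14/25) → |grid| = 44

voxel count = 44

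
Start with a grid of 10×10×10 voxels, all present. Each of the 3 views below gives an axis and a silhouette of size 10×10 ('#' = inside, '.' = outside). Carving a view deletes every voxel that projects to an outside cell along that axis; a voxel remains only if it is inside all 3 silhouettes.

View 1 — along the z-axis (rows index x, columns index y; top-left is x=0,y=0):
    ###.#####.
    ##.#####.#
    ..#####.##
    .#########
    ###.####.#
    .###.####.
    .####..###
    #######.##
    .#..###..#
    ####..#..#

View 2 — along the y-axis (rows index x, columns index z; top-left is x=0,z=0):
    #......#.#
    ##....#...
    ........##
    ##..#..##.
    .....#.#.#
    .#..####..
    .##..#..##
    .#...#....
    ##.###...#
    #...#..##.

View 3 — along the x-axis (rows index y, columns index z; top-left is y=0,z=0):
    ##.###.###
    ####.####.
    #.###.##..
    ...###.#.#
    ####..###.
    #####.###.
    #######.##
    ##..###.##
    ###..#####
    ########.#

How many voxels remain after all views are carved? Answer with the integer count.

|visual hull| = 198

start: 10×10×10 = 1000 voxels
carve view 1 (along z, XY-mask fill 74/100): 740 voxels remain
carve view 2 (along y, XZ-mask fill 38/100): 273 voxels remain
carve view 3 (along x, YZ-mask fill 75/100): 198 voxels remain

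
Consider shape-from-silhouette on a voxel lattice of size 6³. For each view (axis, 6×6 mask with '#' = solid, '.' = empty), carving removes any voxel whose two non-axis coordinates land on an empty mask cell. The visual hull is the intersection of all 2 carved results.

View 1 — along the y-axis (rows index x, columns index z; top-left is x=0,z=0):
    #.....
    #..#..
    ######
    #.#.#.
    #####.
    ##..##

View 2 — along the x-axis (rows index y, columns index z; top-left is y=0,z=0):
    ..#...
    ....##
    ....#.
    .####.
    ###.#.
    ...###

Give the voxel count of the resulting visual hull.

51 voxels

full grid |V| = 216
[1] y-view keeps 21 columns → grid now 126
[2] x-view keeps 15 columns → grid now 51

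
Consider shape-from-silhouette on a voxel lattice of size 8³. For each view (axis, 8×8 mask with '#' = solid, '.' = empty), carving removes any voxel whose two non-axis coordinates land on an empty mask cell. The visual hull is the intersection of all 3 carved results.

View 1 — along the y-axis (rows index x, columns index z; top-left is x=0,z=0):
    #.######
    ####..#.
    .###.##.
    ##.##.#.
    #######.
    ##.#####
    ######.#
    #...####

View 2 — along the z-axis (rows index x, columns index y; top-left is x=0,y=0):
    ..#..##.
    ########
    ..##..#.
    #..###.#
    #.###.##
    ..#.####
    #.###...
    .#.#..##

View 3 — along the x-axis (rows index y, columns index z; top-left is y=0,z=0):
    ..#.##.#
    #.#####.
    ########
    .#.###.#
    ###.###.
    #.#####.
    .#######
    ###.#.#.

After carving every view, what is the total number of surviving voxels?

voxel count = 169

start: 8×8×8 = 512 voxels
carve view 1 (along y, XZ-mask fill 48/64): 384 voxels remain
carve view 2 (along z, XY-mask fill 38/64): 226 voxels remain
carve view 3 (along x, YZ-mask fill 47/64): 169 voxels remain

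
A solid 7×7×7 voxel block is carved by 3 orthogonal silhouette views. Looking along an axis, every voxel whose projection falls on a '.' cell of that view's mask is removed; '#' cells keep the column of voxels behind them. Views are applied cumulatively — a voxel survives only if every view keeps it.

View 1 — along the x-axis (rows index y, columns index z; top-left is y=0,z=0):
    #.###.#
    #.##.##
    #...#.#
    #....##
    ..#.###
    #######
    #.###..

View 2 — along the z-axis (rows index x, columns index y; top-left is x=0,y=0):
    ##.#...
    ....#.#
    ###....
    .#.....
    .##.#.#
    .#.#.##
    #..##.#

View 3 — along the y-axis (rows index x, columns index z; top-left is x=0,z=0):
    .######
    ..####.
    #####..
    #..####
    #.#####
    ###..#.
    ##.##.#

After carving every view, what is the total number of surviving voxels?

start: 7×7×7 = 343 voxels
after view 1 [x-axis, 31 of 49 cells solid] → remaining = 217
after view 2 [z-axis, 21 of 49 cells solid] → remaining = 90
after view 3 [y-axis, 35 of 49 cells solid] → remaining = 67

voxel count = 67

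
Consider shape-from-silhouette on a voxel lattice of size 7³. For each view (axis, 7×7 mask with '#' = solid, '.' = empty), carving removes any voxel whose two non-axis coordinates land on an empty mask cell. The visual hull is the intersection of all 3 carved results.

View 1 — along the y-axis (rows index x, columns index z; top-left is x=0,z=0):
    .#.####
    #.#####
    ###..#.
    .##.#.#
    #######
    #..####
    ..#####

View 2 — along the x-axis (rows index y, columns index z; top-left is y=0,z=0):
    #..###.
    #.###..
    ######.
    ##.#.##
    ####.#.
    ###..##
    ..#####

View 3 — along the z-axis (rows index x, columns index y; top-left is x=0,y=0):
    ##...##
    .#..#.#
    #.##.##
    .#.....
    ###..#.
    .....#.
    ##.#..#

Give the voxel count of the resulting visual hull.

start: 7×7×7 = 343 voxels
[1] y-view keeps 36 columns → grid now 252
[2] x-view keeps 34 columns → grid now 173
[3] z-view keeps 22 columns → grid now 78

78 voxels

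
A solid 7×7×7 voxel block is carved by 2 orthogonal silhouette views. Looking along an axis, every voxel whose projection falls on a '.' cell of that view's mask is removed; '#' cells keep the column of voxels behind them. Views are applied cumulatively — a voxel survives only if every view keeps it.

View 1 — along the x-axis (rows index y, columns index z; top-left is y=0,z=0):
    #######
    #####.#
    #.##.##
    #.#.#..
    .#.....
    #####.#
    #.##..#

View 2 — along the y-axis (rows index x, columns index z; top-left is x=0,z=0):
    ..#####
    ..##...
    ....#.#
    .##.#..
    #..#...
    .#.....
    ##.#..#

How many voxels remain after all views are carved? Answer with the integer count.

start: 7×7×7 = 343 voxels
V1 x: intersect with YZ mask (32 set) -- 224 left
V2 y: intersect with XZ mask (19 set) -- 91 left

remaining voxels: 91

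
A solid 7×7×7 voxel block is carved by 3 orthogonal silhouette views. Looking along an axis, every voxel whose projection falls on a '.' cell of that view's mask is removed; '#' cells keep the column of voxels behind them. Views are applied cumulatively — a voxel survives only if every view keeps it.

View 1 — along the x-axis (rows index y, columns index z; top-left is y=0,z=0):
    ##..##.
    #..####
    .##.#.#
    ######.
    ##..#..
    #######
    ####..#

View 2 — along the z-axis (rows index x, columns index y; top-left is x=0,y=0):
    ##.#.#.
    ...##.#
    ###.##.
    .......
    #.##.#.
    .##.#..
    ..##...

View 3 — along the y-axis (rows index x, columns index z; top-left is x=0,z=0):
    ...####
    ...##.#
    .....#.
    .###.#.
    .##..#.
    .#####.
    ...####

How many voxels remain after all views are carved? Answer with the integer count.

remaining voxels: 44

full grid |V| = 343
  1. axis=0 (YZ plane), |mask|=34  ⇒  voxels=238
  2. axis=2 (XY plane), |mask|=21  ⇒  voxels=102
  3. axis=1 (XZ plane), |mask|=24  ⇒  voxels=44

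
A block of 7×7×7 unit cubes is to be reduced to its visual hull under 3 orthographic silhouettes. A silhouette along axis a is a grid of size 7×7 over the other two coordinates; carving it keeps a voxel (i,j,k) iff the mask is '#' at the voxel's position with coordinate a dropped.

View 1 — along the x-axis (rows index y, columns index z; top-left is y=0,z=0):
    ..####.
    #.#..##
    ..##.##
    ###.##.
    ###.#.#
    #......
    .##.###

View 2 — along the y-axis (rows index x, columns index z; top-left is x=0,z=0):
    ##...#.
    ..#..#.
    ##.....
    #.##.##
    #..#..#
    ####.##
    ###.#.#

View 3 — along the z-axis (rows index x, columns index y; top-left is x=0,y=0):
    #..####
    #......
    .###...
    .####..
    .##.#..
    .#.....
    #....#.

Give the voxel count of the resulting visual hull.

before carving: 343 voxels (7×7×7)
step 1: project along x, AND mask (28/49) → |grid| = 196
step 2: project along y, AND mask (26/49) → |grid| = 106
step 3: project along z, AND mask (19/49) → |grid| = 41

voxel count = 41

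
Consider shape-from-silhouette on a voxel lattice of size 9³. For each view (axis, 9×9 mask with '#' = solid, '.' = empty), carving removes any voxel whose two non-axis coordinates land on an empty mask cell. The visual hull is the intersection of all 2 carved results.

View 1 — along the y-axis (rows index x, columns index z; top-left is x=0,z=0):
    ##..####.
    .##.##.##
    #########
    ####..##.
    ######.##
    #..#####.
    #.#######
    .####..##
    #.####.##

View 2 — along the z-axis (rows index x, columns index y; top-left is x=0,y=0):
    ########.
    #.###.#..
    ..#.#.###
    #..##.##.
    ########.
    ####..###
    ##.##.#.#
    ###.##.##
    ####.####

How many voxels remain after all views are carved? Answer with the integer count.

405 voxels

full grid |V| = 729
step 1: project along y, AND mask (62/81) → |grid| = 558
step 2: project along z, AND mask (59/81) → |grid| = 405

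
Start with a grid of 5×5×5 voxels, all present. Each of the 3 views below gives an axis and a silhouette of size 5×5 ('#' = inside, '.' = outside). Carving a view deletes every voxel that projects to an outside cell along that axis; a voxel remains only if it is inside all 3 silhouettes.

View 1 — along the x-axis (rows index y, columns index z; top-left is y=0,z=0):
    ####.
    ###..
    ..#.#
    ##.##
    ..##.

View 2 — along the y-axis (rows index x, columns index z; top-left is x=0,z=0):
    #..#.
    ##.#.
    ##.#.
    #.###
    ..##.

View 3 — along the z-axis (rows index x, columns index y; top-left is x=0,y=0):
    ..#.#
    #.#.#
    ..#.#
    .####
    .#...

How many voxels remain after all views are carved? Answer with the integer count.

16 voxels

start: 5×5×5 = 125 voxels
carve view 1 (along x, YZ-mask fill 15/25): 75 voxels remain
carve view 2 (along y, XZ-mask fill 14/25): 43 voxels remain
carve view 3 (along z, XY-mask fill 12/25): 16 voxels remain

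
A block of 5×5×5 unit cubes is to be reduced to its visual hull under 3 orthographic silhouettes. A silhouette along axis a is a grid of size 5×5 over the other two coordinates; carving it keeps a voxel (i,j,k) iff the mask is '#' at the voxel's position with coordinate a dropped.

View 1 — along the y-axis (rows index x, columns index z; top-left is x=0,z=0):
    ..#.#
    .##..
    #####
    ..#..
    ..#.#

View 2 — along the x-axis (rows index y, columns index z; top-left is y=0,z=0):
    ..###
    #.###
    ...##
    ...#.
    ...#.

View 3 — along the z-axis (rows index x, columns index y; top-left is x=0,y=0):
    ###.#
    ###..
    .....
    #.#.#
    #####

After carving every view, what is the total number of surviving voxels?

before carving: 125 voxels (5×5×5)
V1 y: intersect with XZ mask (12 set) -- 60 left
V2 x: intersect with YZ mask (11 set) -- 25 left
V3 z: intersect with XY mask (15 set) -- 13 left

13 voxels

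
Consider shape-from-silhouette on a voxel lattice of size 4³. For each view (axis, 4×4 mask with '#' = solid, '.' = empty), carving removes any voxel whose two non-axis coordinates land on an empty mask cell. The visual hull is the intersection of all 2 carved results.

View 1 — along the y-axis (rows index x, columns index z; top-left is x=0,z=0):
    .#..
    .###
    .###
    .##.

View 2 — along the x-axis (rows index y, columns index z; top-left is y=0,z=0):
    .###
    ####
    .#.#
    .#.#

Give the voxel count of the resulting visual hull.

voxel count = 30

before carving: 64 voxels (4×4×4)
V1 y: intersect with XZ mask (9 set) -- 36 left
V2 x: intersect with YZ mask (11 set) -- 30 left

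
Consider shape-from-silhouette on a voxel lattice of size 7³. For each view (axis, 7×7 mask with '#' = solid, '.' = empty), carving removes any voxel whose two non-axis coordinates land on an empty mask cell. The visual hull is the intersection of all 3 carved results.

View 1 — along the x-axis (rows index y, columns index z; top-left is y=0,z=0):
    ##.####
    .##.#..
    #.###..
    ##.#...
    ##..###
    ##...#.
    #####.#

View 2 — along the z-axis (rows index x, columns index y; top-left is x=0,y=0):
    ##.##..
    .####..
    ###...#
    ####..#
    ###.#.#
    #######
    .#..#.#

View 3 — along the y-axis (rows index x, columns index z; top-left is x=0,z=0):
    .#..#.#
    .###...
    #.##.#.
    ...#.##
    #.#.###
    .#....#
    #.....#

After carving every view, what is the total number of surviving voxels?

voxel count = 63

start: 7×7×7 = 343 voxels
V1 x: intersect with YZ mask (30 set) -- 210 left
V2 z: intersect with XY mask (32 set) -- 141 left
V3 y: intersect with XZ mask (22 set) -- 63 left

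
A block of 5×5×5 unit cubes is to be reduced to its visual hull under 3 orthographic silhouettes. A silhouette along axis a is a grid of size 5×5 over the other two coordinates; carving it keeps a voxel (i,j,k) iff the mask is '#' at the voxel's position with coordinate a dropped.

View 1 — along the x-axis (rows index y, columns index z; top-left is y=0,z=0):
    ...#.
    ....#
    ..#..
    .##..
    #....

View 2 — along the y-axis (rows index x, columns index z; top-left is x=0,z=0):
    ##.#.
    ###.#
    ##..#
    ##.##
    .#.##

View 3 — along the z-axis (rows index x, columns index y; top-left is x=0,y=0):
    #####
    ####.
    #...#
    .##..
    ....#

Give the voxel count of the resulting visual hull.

initial block: 5^3 = 125
  1. axis=0 (YZ plane), |mask|=6  ⇒  voxels=30
  2. axis=1 (XZ plane), |mask|=17  ⇒  voxels=18
  3. axis=2 (XY plane), |mask|=14  ⇒  voxels=9

voxel count = 9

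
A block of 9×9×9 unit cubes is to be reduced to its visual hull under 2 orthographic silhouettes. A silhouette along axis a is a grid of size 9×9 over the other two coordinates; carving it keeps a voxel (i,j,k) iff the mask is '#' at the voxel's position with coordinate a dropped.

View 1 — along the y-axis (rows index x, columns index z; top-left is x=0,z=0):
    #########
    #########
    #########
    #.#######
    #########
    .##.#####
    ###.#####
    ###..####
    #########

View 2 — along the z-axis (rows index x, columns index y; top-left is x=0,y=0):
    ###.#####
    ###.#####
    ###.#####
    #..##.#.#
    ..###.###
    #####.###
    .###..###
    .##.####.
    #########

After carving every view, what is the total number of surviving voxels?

before carving: 729 voxels (9×9×9)
after view 1 [y-axis, 75 of 81 cells solid] → remaining = 675
after view 2 [z-axis, 64 of 81 cells solid] → remaining = 537

537 voxels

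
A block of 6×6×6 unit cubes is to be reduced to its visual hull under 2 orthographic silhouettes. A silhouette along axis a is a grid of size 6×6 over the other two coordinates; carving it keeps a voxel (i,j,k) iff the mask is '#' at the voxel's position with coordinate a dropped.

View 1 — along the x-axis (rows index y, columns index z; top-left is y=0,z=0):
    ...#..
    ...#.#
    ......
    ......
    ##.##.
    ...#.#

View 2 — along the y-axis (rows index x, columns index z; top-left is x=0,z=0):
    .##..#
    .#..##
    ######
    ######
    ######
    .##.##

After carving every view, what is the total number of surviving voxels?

voxel count = 38

full grid |V| = 216
carve view 1 (along x, YZ-mask fill 9/36): 54 voxels remain
carve view 2 (along y, XZ-mask fill 28/36): 38 voxels remain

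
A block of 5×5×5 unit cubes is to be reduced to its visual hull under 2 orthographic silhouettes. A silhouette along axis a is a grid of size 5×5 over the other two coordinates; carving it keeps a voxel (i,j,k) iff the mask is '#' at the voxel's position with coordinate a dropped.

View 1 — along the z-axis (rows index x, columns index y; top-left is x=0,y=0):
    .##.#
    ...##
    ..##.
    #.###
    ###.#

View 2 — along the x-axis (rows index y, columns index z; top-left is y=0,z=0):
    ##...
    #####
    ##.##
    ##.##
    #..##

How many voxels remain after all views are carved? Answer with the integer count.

remaining voxels: 54

start: 5×5×5 = 125 voxels
[1] z-view keeps 15 columns → grid now 75
[2] x-view keeps 18 columns → grid now 54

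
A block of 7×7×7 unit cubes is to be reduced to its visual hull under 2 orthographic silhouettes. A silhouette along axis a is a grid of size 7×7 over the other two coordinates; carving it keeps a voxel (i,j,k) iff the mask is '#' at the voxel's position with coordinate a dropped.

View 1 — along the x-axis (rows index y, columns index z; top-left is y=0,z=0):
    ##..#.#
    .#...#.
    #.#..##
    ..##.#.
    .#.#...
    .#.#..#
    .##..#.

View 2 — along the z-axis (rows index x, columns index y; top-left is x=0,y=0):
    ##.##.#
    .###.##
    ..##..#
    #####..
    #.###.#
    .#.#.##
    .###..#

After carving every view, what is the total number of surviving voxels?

93 voxels

full grid |V| = 343
  1. axis=0 (YZ plane), |mask|=21  ⇒  voxels=147
  2. axis=2 (XY plane), |mask|=31  ⇒  voxels=93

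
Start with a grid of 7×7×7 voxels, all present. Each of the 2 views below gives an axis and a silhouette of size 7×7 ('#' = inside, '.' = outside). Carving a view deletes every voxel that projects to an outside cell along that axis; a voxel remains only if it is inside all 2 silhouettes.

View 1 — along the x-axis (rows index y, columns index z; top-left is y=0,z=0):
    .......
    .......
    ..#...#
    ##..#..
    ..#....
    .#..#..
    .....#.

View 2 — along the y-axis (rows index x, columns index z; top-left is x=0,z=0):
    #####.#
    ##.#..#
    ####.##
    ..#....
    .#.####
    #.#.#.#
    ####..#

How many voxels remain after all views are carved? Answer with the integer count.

before carving: 343 voxels (7×7×7)
V1 x: intersect with YZ mask (9 set) -- 63 left
V2 y: intersect with XZ mask (31 set) -- 39 left

remaining voxels: 39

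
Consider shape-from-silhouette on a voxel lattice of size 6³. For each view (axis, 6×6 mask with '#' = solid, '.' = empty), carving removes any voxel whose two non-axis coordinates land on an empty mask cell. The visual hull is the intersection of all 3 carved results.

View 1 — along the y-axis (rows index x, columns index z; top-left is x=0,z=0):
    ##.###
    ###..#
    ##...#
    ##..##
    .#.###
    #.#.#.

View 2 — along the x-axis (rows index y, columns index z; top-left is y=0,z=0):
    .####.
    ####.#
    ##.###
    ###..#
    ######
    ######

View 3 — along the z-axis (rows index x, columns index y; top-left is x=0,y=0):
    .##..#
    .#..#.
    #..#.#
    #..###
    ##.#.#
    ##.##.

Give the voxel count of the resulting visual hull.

initial block: 6^3 = 216
carve view 1 (along y, XZ-mask fill 23/36): 138 voxels remain
carve view 2 (along x, YZ-mask fill 30/36): 116 voxels remain
carve view 3 (along z, XY-mask fill 20/36): 63 voxels remain

remaining voxels: 63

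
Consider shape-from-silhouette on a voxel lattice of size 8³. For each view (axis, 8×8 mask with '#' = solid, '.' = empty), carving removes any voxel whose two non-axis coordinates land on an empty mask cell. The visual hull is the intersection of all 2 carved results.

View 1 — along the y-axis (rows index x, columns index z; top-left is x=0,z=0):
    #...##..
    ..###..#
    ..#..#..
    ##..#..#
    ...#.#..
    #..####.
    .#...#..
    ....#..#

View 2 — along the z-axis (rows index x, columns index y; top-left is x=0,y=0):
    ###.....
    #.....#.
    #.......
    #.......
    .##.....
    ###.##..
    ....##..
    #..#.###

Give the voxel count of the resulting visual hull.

start: 8×8×8 = 512 voxels
after view 1 [y-axis, 24 of 64 cells solid] → remaining = 192
after view 2 [z-axis, 21 of 64 cells solid] → remaining = 66

remaining voxels: 66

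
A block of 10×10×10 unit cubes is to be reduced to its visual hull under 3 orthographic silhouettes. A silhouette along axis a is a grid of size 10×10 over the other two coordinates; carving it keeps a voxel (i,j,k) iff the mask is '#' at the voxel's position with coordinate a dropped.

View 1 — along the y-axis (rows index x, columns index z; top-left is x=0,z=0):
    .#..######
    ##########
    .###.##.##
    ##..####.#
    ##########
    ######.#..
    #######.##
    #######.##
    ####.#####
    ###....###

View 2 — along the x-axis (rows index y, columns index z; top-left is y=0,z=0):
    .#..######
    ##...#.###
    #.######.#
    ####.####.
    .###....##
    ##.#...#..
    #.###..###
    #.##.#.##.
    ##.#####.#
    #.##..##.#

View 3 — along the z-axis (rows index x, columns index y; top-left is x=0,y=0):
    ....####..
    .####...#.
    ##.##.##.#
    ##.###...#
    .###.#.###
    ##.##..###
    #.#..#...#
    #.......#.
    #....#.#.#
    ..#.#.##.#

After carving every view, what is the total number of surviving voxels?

259 voxels

full grid |V| = 1000
after view 1 [y-axis, 81 of 100 cells solid] → remaining = 810
after view 2 [x-axis, 65 of 100 cells solid] → remaining = 524
after view 3 [z-axis, 51 of 100 cells solid] → remaining = 259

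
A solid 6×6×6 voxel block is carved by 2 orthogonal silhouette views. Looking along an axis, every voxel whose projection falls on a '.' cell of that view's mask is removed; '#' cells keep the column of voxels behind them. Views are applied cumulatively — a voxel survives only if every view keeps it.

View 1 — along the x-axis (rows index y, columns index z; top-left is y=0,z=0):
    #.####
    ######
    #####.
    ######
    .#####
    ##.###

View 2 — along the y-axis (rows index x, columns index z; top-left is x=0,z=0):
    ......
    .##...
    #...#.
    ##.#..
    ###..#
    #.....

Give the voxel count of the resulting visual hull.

full grid |V| = 216
[1] x-view keeps 32 columns → grid now 192
[2] y-view keeps 12 columns → grid now 62

62 voxels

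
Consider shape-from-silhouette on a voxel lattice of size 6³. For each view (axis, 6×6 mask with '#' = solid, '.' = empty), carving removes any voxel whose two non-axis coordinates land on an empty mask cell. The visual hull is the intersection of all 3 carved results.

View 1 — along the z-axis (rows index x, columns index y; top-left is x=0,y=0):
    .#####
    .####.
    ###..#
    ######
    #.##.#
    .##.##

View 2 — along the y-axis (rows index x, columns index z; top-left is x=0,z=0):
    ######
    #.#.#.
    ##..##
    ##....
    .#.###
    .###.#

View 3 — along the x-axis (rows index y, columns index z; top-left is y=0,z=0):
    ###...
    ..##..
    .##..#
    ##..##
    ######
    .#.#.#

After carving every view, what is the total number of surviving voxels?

before carving: 216 voxels (6×6×6)
step 1: project along z, AND mask (27/36) → |grid| = 162
step 2: project along y, AND mask (23/36) → |grid| = 102
step 3: project along x, AND mask (21/36) → |grid| = 60

remaining voxels: 60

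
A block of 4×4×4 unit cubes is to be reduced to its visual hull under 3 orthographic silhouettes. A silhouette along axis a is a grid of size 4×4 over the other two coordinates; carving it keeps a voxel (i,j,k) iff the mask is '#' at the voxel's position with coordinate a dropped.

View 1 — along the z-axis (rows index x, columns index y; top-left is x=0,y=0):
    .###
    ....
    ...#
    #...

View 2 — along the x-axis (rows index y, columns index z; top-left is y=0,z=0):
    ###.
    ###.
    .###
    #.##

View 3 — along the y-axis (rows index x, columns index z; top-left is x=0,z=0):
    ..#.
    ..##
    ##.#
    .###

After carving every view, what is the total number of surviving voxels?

start: 4×4×4 = 64 voxels
  1. axis=2 (XY plane), |mask|=5  ⇒  voxels=20
  2. axis=0 (YZ plane), |mask|=12  ⇒  voxels=15
  3. axis=1 (XZ plane), |mask|=9  ⇒  voxels=7

7 voxels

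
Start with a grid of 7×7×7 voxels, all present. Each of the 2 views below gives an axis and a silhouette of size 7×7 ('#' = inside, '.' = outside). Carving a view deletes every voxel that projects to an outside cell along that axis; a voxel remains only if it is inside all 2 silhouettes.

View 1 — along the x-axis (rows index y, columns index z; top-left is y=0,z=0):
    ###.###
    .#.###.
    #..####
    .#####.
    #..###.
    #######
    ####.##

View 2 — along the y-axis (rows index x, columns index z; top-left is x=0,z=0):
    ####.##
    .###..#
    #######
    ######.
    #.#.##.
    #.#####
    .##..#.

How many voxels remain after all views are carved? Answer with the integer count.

initial block: 7^3 = 343
[1] x-view keeps 37 columns → grid now 259
[2] y-view keeps 36 columns → grid now 190

remaining voxels: 190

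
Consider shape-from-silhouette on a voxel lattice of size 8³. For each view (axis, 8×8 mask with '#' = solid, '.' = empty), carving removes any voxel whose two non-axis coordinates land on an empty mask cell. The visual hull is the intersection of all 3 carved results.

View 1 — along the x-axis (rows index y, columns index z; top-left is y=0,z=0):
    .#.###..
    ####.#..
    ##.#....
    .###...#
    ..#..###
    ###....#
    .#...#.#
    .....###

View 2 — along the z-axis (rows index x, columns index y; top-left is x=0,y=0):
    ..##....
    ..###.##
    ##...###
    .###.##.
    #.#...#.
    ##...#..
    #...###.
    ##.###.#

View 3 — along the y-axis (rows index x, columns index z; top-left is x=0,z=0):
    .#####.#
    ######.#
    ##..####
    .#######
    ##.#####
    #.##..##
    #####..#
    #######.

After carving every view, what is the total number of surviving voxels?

start: 8×8×8 = 512 voxels
  1. axis=0 (YZ plane), |mask|=30  ⇒  voxels=240
  2. axis=2 (XY plane), |mask|=33  ⇒  voxels=124
  3. axis=1 (XZ plane), |mask|=51  ⇒  voxels=100

voxel count = 100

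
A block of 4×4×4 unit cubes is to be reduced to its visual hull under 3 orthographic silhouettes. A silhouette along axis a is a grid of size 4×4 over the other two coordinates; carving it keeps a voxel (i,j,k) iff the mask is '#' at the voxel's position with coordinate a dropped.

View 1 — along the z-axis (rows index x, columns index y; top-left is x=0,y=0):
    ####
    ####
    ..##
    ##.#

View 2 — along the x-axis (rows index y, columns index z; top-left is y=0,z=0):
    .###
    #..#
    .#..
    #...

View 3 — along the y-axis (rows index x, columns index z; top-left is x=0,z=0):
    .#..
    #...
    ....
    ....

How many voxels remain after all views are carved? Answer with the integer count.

|visual hull| = 4

initial block: 4^3 = 64
step 1: project along z, AND mask (13/16) → |grid| = 52
step 2: project along x, AND mask (7/16) → |grid| = 22
step 3: project along y, AND mask (2/16) → |grid| = 4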